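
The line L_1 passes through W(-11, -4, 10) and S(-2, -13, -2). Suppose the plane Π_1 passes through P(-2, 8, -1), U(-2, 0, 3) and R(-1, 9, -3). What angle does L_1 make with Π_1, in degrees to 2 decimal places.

A direction vector for L_1 is S − W = (9, -9, -12).
PU = (0, -8, 4), PR = (1, 1, -2); a normal to Π_1 is PU × PR = (12, 4, 8).
Using P: Π_1 has equation 12x + 4y + 8z = 0.
sin θ = |n·v| / (|n||v|) = |-24| / (√224 · √306) = 0.09167.
θ ≈ 5.26°.

5.26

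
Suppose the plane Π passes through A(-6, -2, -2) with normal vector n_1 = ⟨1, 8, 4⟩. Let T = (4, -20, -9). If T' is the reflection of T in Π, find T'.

Π: n_1·r = n_1·A gives x + 8y + 4z = -30.
λ = (n·T − d)/|n|² = (-192 − (-30))/81 = -2.
Reflection = T − 2λn = (4, -20, -9) − (-4)·(1, 8, 4) = (8, 12, 7).

(8, 12, 7)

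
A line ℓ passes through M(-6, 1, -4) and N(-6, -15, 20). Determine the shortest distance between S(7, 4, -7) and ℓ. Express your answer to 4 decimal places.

A direction vector for ℓ is N − M = (0, -16, 24).
Taking (-6, 1, -4) on ℓ with direction v = (0, -16, 24): w = S − (-6, 1, -4) = (13, 3, -3), and w × v = (24, -312, -208).
Distance = |w × v| / |v| = √141184 / √832 ≈ 13.0266.

13.0266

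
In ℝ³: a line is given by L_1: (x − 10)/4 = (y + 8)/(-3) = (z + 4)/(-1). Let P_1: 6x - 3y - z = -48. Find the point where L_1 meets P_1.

(-6, 4, 0)

L_1 has direction (4, -3, -1) through (10, -8, -4).
Substitute r = (10, -8, -4) + t(4, -3, -1) into the plane: 88 + 34t = -48, so t = -4.
Intersection: (10, -8, -4) + (-4)·(4, -3, -1) = (-6, 4, 0).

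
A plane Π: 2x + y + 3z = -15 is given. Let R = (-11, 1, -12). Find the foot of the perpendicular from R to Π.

Foot = R − λn with λ = (n·R − d)/|n|² = (-57 − (-15))/14 = -3.
Foot = (-11, 1, -12) − (-3)·(2, 1, 3) = (-5, 4, -3).

(-5, 4, -3)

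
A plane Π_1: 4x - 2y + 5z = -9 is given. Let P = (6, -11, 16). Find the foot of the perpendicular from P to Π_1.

(-6, -5, 1)

Foot = P − λn with λ = (n·P − d)/|n|² = (126 − (-9))/45 = 3.
Foot = (6, -11, 16) − 3·(4, -2, 5) = (-6, -5, 1).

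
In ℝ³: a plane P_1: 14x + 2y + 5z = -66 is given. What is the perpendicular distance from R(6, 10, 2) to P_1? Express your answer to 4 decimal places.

12.0000

n·R − d = (14)·(6) + (2)·(10) + (5)·(2) − (-66) = 180; |n| = √225.
Distance = |180| / √225 = 180/√225 ≈ 12.0000.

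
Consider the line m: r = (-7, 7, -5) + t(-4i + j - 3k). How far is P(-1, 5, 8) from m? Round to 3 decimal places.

6.819

Taking (-7, 7, -5) on m with direction v = (-4, 1, -3): w = P − (-7, 7, -5) = (6, -2, 13), and w × v = (-7, -34, -2).
Distance = |w × v| / |v| = √1209 / √26 ≈ 6.819.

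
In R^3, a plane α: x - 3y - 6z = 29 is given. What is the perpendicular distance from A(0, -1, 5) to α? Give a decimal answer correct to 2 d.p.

n·A − d = (1)·(0) + (-3)·(-1) + (-6)·(5) − 29 = -56; |n| = √46.
Distance = |-56| / √46 = 56/√46 ≈ 8.26.

8.26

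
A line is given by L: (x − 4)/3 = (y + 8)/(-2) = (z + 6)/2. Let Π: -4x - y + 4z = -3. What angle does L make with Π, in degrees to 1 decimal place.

4.8

L has direction (3, -2, 2) through (4, -8, -6).
sin θ = |n·v| / (|n||v|) = |-2| / (√33 · √17) = 0.08444.
θ ≈ 4.8°.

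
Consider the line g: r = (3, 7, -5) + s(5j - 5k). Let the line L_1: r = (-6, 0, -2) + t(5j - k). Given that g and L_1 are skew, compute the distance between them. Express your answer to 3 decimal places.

Common perpendicular direction n = (0, 5, -5) × (0, 5, -1) = (20, 0, 0).
With w = (-6, 0, -2) − (3, 7, -5) = (-9, -7, 3), w · n = -180.
Distance = |w · n| / |n| = |-180| / √400 ≈ 9.000.

9.000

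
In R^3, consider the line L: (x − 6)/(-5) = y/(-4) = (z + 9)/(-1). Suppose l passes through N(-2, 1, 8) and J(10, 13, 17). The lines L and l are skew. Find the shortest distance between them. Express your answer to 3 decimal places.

0.494

L has direction (-5, -4, -1) through (6, 0, -9).
A direction vector for l is J − N = (12, 12, 9).
Common perpendicular direction n = (-5, -4, -1) × (12, 12, 9) = (-24, 33, -12).
With w = (-2, 1, 8) − (6, 0, -9) = (-8, 1, 17), w · n = 21.
Distance = |w · n| / |n| = |21| / √1809 ≈ 0.494.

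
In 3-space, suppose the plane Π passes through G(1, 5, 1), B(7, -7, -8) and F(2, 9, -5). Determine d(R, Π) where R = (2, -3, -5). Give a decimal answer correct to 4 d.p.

GB = (6, -12, -9), GF = (1, 4, -6); a normal to Π is GB × GF = (108, 27, 36).
Using G: Π has equation 108x + 27y + 36z = 279.
n·R − d = (108)·(2) + (27)·(-3) + (36)·(-5) − 279 = -324; |n| = √13689.
Distance = |-324| / √13689 = 324/√13689 ≈ 2.7692.

2.7692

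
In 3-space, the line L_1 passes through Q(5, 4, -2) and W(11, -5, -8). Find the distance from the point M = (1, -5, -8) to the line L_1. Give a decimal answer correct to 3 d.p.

A direction vector for L_1 is W − Q = (6, -9, -6).
Taking (5, 4, -2) on L_1 with direction v = (6, -9, -6): w = M − (5, 4, -2) = (-4, -9, -6), and w × v = (0, -60, 90).
Distance = |w × v| / |v| = √11700 / √153 ≈ 8.745.

8.745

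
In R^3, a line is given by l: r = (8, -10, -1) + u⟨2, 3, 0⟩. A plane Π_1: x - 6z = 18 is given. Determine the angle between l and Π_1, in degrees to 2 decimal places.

5.23

sin θ = |n·v| / (|n||v|) = |2| / (√37 · √13) = 0.09119.
θ ≈ 5.23°.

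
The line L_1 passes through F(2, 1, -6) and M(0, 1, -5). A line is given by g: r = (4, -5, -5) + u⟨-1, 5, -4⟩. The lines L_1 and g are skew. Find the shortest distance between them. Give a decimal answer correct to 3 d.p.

A direction vector for L_1 is M − F = (-2, 0, 1).
Common perpendicular direction n = (-2, 0, 1) × (-1, 5, -4) = (-5, -9, -10).
With w = (4, -5, -5) − (2, 1, -6) = (2, -6, 1), w · n = 34.
Distance = |w · n| / |n| = |34| / √206 ≈ 2.369.

2.369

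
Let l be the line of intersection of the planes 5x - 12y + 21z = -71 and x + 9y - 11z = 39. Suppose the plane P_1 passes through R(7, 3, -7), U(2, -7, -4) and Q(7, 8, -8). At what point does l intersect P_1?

Direction of l: (5, -12, 21) × (1, 9, -11) = (-57, 76, 57).
A point on l: solving the two plane equations with x = -7 gives (-7, 10, 4).
RU = (-5, -10, 3), RQ = (0, 5, -1); a normal to P_1 is RU × RQ = (-5, -5, -25).
Using R: P_1 has equation -5x - 5y - 25z = 125.
Substitute r = (-7, 10, 4) + t(-57, 76, 57) into the plane: -115 + (-1520)t = 125, so t = -3/19.
Intersection: (-7, 10, 4) + (-3/19)·(-57, 76, 57) = (2, -2, -5).

(2, -2, -5)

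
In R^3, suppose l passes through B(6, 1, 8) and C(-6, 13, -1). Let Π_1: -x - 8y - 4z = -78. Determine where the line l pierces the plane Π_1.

(-2, 9, 2)

A direction vector for l is C − B = (-12, 12, -9).
Substitute r = (6, 1, 8) + t(-12, 12, -9) into the plane: -46 + (-48)t = -78, so t = 2/3.
Intersection: (6, 1, 8) + (2/3)·(-12, 12, -9) = (-2, 9, 2).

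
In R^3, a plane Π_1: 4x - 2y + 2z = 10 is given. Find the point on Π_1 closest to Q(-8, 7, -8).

Foot = Q − λn with λ = (n·Q − d)/|n|² = (-62 − 10)/24 = -3.
Foot = (-8, 7, -8) − (-3)·(4, -2, 2) = (4, 1, -2).

(4, 1, -2)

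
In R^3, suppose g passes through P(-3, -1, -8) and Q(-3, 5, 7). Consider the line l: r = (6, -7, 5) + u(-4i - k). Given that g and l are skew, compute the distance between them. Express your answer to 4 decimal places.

A direction vector for g is Q − P = (0, 6, 15).
Common perpendicular direction n = (0, 6, 15) × (-4, 0, -1) = (-6, -60, 24).
With w = (6, -7, 5) − (-3, -1, -8) = (9, -6, 13), w · n = 618.
Distance = |w · n| / |n| = |618| / √4212 ≈ 9.5224.

9.5224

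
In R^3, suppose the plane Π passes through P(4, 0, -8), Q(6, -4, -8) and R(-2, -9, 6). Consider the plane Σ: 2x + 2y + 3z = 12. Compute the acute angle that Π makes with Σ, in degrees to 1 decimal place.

19.0

PQ = (2, -4, 0), PR = (-6, -9, 14); a normal to Π is PQ × PR = (-56, -28, -42).
Using P: Π has equation -56x - 28y - 42z = 112.
cos θ = |n₁·n₂| / (|n₁||n₂|) = |-294| / (√5684 · √17).
θ = arccos(0.94579) ≈ 19.0°.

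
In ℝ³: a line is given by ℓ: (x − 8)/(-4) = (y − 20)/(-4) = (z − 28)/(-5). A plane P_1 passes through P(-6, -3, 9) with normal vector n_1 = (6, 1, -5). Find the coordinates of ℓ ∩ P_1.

ℓ has direction (-4, -4, -5) through (8, 20, 28).
P_1: n_1·r = n_1·P gives 6x + y - 5z = -84.
Substitute r = (8, 20, 28) + t(-4, -4, -5) into the plane: -72 + (-3)t = -84, so t = 4.
Intersection: (8, 20, 28) + 4·(-4, -4, -5) = (-8, 4, 8).

(-8, 4, 8)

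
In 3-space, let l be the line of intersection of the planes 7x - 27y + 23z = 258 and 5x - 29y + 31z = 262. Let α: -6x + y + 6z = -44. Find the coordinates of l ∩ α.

(6, -8, 0)

Direction of l: (7, -27, 23) × (5, -29, 31) = (-170, -102, -68).
A point on l: solving the two plane equations with x = 11 gives (11, -5, 2).
Substitute r = (11, -5, 2) + t(-170, -102, -68) into the plane: -59 + 510t = -44, so t = 1/34.
Intersection: (11, -5, 2) + (1/34)·(-170, -102, -68) = (6, -8, 0).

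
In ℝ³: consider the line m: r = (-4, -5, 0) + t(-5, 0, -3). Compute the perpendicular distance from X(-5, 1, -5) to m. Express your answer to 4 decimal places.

7.0877

Taking (-4, -5, 0) on m with direction v = (-5, 0, -3): w = X − (-4, -5, 0) = (-1, 6, -5), and w × v = (-18, 22, 30).
Distance = |w × v| / |v| = √1708 / √34 ≈ 7.0877.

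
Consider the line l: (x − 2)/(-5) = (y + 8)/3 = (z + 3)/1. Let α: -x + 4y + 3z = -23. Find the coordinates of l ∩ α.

l has direction (-5, 3, 1) through (2, -8, -3).
Substitute r = (2, -8, -3) + t(-5, 3, 1) into the plane: -43 + 20t = -23, so t = 1.
Intersection: (2, -8, -3) + 1·(-5, 3, 1) = (-3, -5, -2).

(-3, -5, -2)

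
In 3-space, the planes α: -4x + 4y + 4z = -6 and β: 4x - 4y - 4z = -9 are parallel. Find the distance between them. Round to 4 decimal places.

2.1651

Rescale β by 1/(-1): -4x + 4y + 4z = 9. Then distance = |-6 − 9| / √48 ≈ 2.1651.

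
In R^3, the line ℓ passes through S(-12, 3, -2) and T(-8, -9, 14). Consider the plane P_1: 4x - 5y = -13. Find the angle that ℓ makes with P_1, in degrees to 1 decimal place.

A direction vector for ℓ is T − S = (4, -12, 16).
sin θ = |n·v| / (|n||v|) = |76| / (√41 · √416) = 0.58194.
θ ≈ 35.6°.

35.6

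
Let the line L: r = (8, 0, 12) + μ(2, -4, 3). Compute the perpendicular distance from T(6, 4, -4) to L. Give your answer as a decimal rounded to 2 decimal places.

10.80

Taking (8, 0, 12) on L with direction v = (2, -4, 3): w = T − (8, 0, 12) = (-2, 4, -16), and w × v = (-52, -26, 0).
Distance = |w × v| / |v| = √3380 / √29 ≈ 10.80.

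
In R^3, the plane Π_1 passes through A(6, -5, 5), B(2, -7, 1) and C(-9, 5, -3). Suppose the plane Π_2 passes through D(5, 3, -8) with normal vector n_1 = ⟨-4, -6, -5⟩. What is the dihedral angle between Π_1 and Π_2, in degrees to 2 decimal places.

AB = (-4, -2, -4), AC = (-15, 10, -8); a normal to Π_1 is AB × AC = (56, 28, -70).
Using A: Π_1 has equation 56x + 28y - 70z = -154.
Π_2: n_1·r = n_1·D gives -4x - 6y - 5z = 2.
cos θ = |n₁·n₂| / (|n₁||n₂|) = |-42| / (√8820 · √77).
θ = arccos(0.05096) ≈ 87.08°.

87.08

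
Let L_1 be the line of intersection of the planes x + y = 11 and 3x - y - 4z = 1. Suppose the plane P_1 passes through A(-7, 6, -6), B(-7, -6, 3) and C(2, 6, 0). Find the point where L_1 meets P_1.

Direction of L_1: (1, 1, 0) × (3, -1, -4) = (-4, 4, -4).
A point on L_1: solving the two plane equations with x = 4 gives (4, 7, 1).
AB = (0, -12, 9), AC = (9, 0, 6); a normal to P_1 is AB × AC = (-72, 81, 108).
Using A: P_1 has equation -72x + 81y + 108z = 342.
Substitute r = (4, 7, 1) + t(-4, 4, -4) into the plane: 387 + 180t = 342, so t = -1/4.
Intersection: (4, 7, 1) + (-1/4)·(-4, 4, -4) = (5, 6, 2).

(5, 6, 2)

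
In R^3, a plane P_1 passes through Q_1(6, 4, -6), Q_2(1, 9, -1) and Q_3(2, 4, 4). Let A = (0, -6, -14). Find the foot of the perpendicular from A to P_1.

(10, 0, -10)

Q_1Q_2 = (-5, 5, 5), Q_1Q_3 = (-4, 0, 10); a normal to P_1 is Q_1Q_2 × Q_1Q_3 = (50, 30, 20).
Using Q_1: P_1 has equation 50x + 30y + 20z = 300.
Foot = A − λn with λ = (n·A − d)/|n|² = (-460 − 300)/3800 = -1/5.
Foot = (0, -6, -14) − (-1/5)·(50, 30, 20) = (10, 0, -10).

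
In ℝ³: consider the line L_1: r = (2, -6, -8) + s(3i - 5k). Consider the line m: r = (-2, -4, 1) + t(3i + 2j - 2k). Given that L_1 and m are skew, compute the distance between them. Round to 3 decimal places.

0.272

Common perpendicular direction n = (3, 0, -5) × (3, 2, -2) = (10, -9, 6).
With w = (-2, -4, 1) − (2, -6, -8) = (-4, 2, 9), w · n = -4.
Distance = |w · n| / |n| = |-4| / √217 ≈ 0.272.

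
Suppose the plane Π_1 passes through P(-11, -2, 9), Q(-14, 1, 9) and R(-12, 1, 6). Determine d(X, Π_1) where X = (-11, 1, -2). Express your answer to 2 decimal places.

2.77

PQ = (-3, 3, 0), PR = (-1, 3, -3); a normal to Π_1 is PQ × PR = (-9, -9, -6).
Using P: Π_1 has equation -9x - 9y - 6z = 63.
n·X − d = (-9)·(-11) + (-9)·(1) + (-6)·(-2) − 63 = 39; |n| = √198.
Distance = |39| / √198 = 39/√198 ≈ 2.77.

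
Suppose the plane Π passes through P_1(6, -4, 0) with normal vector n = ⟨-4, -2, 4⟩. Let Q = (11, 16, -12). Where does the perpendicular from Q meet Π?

Π: n·r = n·P_1 gives -4x - 2y + 4z = -16.
Foot = Q − λn with λ = (n·Q − d)/|n|² = (-124 − (-16))/36 = -3.
Foot = (11, 16, -12) − (-3)·(-4, -2, 4) = (-1, 10, 0).

(-1, 10, 0)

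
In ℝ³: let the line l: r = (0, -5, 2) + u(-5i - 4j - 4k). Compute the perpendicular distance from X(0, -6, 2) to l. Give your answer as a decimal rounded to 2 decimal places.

0.85

Taking (0, -5, 2) on l with direction v = (-5, -4, -4): w = X − (0, -5, 2) = (0, -1, 0), and w × v = (4, 0, -5).
Distance = |w × v| / |v| = √41 / √57 ≈ 0.85.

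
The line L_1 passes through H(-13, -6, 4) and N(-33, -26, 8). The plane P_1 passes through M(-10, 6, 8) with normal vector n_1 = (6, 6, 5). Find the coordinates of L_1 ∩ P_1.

(-3, 4, 2)

A direction vector for L_1 is N − H = (-20, -20, 4).
P_1: n_1·r = n_1·M gives 6x + 6y + 5z = 16.
Substitute r = (-13, -6, 4) + t(-20, -20, 4) into the plane: -94 + (-220)t = 16, so t = -1/2.
Intersection: (-13, -6, 4) + (-1/2)·(-20, -20, 4) = (-3, 4, 2).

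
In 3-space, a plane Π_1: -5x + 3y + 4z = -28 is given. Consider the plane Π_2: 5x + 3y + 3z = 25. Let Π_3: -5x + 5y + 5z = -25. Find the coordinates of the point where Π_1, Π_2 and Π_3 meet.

Solving the 3×3 linear system -5x + 3y + 4z = -28, 5x + 3y + 3z = 25, -5x + 5y + 5z = -25 (e.g. by elimination or Cramer's rule, determinant = 40) gives (5, 3, -3).

(5, 3, -3)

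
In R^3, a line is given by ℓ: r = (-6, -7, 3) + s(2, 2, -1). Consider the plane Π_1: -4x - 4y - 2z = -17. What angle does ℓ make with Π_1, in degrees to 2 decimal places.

51.06

sin θ = |n·v| / (|n||v|) = |-14| / (√36 · √9) = 0.77778.
θ ≈ 51.06°.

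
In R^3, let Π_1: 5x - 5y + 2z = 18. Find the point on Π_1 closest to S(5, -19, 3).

(-5, -9, -1)

Foot = S − λn with λ = (n·S − d)/|n|² = (126 − 18)/54 = 2.
Foot = (5, -19, 3) − 2·(5, -5, 2) = (-5, -9, -1).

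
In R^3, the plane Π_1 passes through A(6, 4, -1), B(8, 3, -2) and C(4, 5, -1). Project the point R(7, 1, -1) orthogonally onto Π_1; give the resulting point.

(8, 3, -1)

AB = (2, -1, -1), AC = (-2, 1, 0); a normal to Π_1 is AB × AC = (1, 2, 0).
Using A: Π_1 has equation x + 2y = 14.
Foot = R − λn with λ = (n·R − d)/|n|² = (9 − 14)/5 = -1.
Foot = (7, 1, -1) − (-1)·(1, 2, 0) = (8, 3, -1).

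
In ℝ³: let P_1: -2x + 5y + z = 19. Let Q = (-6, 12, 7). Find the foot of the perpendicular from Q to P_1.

(-2, 2, 5)

Foot = Q − λn with λ = (n·Q − d)/|n|² = (79 − 19)/30 = 2.
Foot = (-6, 12, 7) − 2·(-2, 5, 1) = (-2, 2, 5).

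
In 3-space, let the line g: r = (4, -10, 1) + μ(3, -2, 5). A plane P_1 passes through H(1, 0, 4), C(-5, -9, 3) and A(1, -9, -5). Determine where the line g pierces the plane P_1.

(1, -8, -4)

HC = (-6, -9, -1), HA = (0, -9, -9); a normal to P_1 is HC × HA = (72, -54, 54).
Using H: P_1 has equation 72x - 54y + 54z = 288.
Substitute r = (4, -10, 1) + t(3, -2, 5) into the plane: 882 + 594t = 288, so t = -1.
Intersection: (4, -10, 1) + (-1)·(3, -2, 5) = (1, -8, -4).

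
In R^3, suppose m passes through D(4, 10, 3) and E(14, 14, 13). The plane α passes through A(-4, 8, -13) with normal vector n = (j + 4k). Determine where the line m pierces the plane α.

A direction vector for m is E − D = (10, 4, 10).
α: n·r = n·A gives y + 4z = -44.
Substitute r = (4, 10, 3) + t(10, 4, 10) into the plane: 22 + 44t = -44, so t = -3/2.
Intersection: (4, 10, 3) + (-3/2)·(10, 4, 10) = (-11, 4, -12).

(-11, 4, -12)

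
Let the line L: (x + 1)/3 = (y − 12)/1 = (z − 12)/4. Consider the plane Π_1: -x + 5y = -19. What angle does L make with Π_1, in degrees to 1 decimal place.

4.4

L has direction (3, 1, 4) through (-1, 12, 12).
sin θ = |n·v| / (|n||v|) = |2| / (√26 · √26) = 0.07692.
θ ≈ 4.4°.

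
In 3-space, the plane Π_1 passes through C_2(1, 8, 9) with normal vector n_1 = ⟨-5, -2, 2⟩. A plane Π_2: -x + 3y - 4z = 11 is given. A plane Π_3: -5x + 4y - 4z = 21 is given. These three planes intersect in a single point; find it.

Π_1: n_1·r = n_1·C_2 gives -5x - 2y + 2z = -3.
Solving the 3×3 linear system -5x - 2y + 2z = -3, -x + 3y - 4z = 11, -5x + 4y - 4z = 21 (e.g. by elimination or Cramer's rule, determinant = -30) gives (-1, 6, 2).

(-1, 6, 2)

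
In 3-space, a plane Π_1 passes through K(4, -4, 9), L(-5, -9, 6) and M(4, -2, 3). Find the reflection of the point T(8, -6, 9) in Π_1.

KL = (-9, -5, -3), KM = (0, 2, -6); a normal to Π_1 is KL × KM = (36, -54, -18).
Using K: Π_1 has equation 36x - 54y - 18z = 198.
λ = (n·T − d)/|n|² = (450 − 198)/4536 = 1/18.
Reflection = T − 2λn = (8, -6, 9) − (1/9)·(36, -54, -18) = (4, 0, 11).

(4, 0, 11)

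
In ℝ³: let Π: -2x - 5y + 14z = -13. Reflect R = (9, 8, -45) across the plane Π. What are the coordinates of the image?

λ = (n·R − d)/|n|² = (-688 − (-13))/225 = -3.
Reflection = R − 2λn = (9, 8, -45) − (-6)·(-2, -5, 14) = (-3, -22, 39).

(-3, -22, 39)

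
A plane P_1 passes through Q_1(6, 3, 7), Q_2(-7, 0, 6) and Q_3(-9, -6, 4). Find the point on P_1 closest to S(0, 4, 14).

(0, 6, 8)

Q_1Q_2 = (-13, -3, -1), Q_1Q_3 = (-15, -9, -3); a normal to P_1 is Q_1Q_2 × Q_1Q_3 = (0, -24, 72).
Using Q_1: P_1 has equation -24y + 72z = 432.
Foot = S − λn with λ = (n·S − d)/|n|² = (912 − 432)/5760 = 1/12.
Foot = (0, 4, 14) − (1/12)·(0, -24, 72) = (0, 6, 8).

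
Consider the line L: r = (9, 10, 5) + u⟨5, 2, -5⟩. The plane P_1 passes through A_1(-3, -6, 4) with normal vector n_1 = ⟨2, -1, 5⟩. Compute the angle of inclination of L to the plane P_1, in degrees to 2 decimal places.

P_1: n_1·r = n_1·A_1 gives 2x - y + 5z = 20.
sin θ = |n·v| / (|n||v|) = |-17| / (√30 · √54) = 0.42237.
θ ≈ 24.98°.

24.98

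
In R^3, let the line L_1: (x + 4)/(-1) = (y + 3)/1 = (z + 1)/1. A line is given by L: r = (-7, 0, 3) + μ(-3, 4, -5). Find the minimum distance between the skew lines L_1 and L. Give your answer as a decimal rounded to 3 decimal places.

0.083

L_1 has direction (-1, 1, 1) through (-4, -3, -1).
Common perpendicular direction n = (-1, 1, 1) × (-3, 4, -5) = (-9, -8, -1).
With w = (-7, 0, 3) − (-4, -3, -1) = (-3, 3, 4), w · n = -1.
Distance = |w · n| / |n| = |-1| / √146 ≈ 0.083.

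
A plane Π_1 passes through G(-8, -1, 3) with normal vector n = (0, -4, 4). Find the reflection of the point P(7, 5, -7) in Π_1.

(7, -11, 9)

Π_1: n·r = n·G gives -4y + 4z = 16.
λ = (n·P − d)/|n|² = (-48 − 16)/32 = -2.
Reflection = P − 2λn = (7, 5, -7) − (-4)·(0, -4, 4) = (7, -11, 9).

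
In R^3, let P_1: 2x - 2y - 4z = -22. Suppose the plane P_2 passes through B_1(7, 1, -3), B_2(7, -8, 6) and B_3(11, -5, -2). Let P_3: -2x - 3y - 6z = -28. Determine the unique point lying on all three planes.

B_1B_2 = (0, -9, 9), B_1B_3 = (4, -6, 1); a normal to P_2 is B_1B_2 × B_1B_3 = (45, 36, 36).
Using B_1: P_2 has equation 45x + 36y + 36z = 243.
Solving the 3×3 linear system 2x - 2y - 4z = -22, 45x + 36y + 36z = 243, -2x - 3y - 6z = -28 (e.g. by elimination or Cramer's rule, determinant = -360) gives (-1, 6, 2).

(-1, 6, 2)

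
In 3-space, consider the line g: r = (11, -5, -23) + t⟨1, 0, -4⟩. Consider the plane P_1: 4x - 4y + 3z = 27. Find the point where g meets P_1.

Substitute r = (11, -5, -23) + t(1, 0, -4) into the plane: -5 + (-8)t = 27, so t = -4.
Intersection: (11, -5, -23) + (-4)·(1, 0, -4) = (7, -5, -7).

(7, -5, -7)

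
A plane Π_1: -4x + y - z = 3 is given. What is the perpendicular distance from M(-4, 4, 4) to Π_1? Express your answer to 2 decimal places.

3.06

n·M − d = (-4)·(-4) + (1)·(4) + (-1)·(4) − 3 = 13; |n| = √18.
Distance = |13| / √18 = 13/√18 ≈ 3.06.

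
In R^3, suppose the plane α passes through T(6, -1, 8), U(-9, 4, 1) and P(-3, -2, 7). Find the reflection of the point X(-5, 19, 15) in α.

TU = (-15, 5, -7), TP = (-9, -1, -1); a normal to α is TU × TP = (-12, 48, 60).
Using T: α has equation -12x + 48y + 60z = 360.
λ = (n·X − d)/|n|² = (1872 − 360)/6048 = 1/4.
Reflection = X − 2λn = (-5, 19, 15) − (1/2)·(-12, 48, 60) = (1, -5, -15).

(1, -5, -15)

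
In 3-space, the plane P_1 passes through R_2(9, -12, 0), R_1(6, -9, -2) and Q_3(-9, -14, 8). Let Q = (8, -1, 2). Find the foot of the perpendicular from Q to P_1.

R_2R_1 = (-3, 3, -2), R_2Q_3 = (-18, -2, 8); a normal to P_1 is R_2R_1 × R_2Q_3 = (20, 60, 60).
Using R_2: P_1 has equation 20x + 60y + 60z = -540.
Foot = Q − λn with λ = (n·Q − d)/|n|² = (220 − (-540))/7600 = 1/10.
Foot = (8, -1, 2) − (1/10)·(20, 60, 60) = (6, -7, -4).

(6, -7, -4)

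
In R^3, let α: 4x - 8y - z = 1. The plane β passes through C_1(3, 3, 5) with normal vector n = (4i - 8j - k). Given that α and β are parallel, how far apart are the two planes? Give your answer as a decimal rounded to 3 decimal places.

2.000

β: n·r = n·C_1 gives 4x - 8y - z = -17.
Same normal n = (4, -8, -1) with |n| = √81; distance = |1 − (-17)| / |n| = 18/√81 ≈ 2.000.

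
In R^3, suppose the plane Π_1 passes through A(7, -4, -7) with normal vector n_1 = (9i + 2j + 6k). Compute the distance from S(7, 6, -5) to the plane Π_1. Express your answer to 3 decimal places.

2.909

Π_1: n_1·r = n_1·A gives 9x + 2y + 6z = 13.
n·S − d = (9)·(7) + (2)·(6) + (6)·(-5) − 13 = 32; |n| = √121.
Distance = |32| / √121 = 32/√121 ≈ 2.909.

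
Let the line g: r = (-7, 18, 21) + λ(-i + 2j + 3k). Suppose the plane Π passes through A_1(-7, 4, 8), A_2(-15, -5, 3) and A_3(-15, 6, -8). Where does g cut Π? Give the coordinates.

A_1A_2 = (-8, -9, -5), A_1A_3 = (-8, 2, -16); a normal to Π is A_1A_2 × A_1A_3 = (154, -88, -88).
Using A_1: Π has equation 154x - 88y - 88z = -2134.
Substitute r = (-7, 18, 21) + t(-1, 2, 3) into the plane: -4510 + (-594)t = -2134, so t = -4.
Intersection: (-7, 18, 21) + (-4)·(-1, 2, 3) = (-3, 10, 9).

(-3, 10, 9)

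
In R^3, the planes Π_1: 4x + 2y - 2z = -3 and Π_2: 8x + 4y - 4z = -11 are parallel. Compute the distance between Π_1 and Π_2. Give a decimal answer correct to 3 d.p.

0.510

Rescale Π_2 by 1/2: 4x + 2y - 2z = -11/2. Then distance = |-3 − (-11/2)| / √24 ≈ 0.510.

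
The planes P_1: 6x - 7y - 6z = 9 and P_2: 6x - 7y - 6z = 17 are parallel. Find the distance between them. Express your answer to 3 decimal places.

0.727

Same normal n = (6, -7, -6) with |n| = √121; distance = |9 − 17| / |n| = 8/√121 ≈ 0.727.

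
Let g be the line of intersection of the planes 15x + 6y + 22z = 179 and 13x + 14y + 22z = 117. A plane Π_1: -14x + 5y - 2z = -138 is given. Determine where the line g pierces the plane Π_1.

Direction of g: (15, 6, 22) × (13, 14, 22) = (-176, -44, 132).
A point on g: solving the two plane equations with x = 11 gives (11, -5, 2).
Substitute r = (11, -5, 2) + t(-176, -44, 132) into the plane: -183 + 1980t = -138, so t = 1/44.
Intersection: (11, -5, 2) + (1/44)·(-176, -44, 132) = (7, -6, 5).

(7, -6, 5)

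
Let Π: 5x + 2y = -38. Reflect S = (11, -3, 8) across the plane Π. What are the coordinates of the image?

λ = (n·S − d)/|n|² = (49 − (-38))/29 = 3.
Reflection = S − 2λn = (11, -3, 8) − 6·(5, 2, 0) = (-19, -15, 8).

(-19, -15, 8)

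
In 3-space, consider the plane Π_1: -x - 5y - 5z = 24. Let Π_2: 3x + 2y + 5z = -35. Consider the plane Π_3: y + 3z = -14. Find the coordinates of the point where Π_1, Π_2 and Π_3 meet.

(-4, 1, -5)

Solving the 3×3 linear system -x - 5y - 5z = 24, 3x + 2y + 5z = -35, y + 3z = -14 (e.g. by elimination or Cramer's rule, determinant = 29) gives (-4, 1, -5).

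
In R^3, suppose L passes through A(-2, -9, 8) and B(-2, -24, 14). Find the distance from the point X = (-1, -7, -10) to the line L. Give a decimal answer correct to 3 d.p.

A direction vector for L is B − A = (0, -15, 6).
Taking (-2, -9, 8) on L with direction v = (0, -15, 6): w = X − (-2, -9, 8) = (1, 2, -18), and w × v = (-258, -6, -15).
Distance = |w × v| / |v| = √66825 / √261 ≈ 16.001.

16.001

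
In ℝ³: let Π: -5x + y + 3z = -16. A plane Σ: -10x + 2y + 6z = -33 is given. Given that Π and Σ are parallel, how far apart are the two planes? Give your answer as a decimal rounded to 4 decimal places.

0.0845

Rescale Σ by 1/2: -5x + y + 3z = -33/2. Then distance = |-16 − (-33/2)| / √35 ≈ 0.0845.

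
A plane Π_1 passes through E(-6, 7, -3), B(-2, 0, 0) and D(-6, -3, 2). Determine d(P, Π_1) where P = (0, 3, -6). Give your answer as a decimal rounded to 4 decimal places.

3.7778

EB = (4, -7, 3), ED = (0, -10, 5); a normal to Π_1 is EB × ED = (-5, -20, -40).
Using E: Π_1 has equation -5x - 20y - 40z = 10.
n·P − d = (-5)·(0) + (-20)·(3) + (-40)·(-6) − 10 = 170; |n| = √2025.
Distance = |170| / √2025 = 170/√2025 ≈ 3.7778.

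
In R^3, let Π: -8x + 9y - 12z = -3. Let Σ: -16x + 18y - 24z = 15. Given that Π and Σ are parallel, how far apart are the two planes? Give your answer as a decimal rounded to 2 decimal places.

Rescale Σ by 1/2: -8x + 9y - 12z = 15/2. Then distance = |-3 − (15/2)| / √289 ≈ 0.62.

0.62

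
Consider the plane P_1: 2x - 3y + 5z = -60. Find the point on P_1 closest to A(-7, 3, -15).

(-5, 0, -10)

Foot = A − λn with λ = (n·A − d)/|n|² = (-98 − (-60))/38 = -1.
Foot = (-7, 3, -15) − (-1)·(2, -3, 5) = (-5, 0, -10).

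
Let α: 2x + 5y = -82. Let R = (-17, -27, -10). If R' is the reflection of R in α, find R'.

λ = (n·R − d)/|n|² = (-169 − (-82))/29 = -3.
Reflection = R − 2λn = (-17, -27, -10) − (-6)·(2, 5, 0) = (-5, 3, -10).

(-5, 3, -10)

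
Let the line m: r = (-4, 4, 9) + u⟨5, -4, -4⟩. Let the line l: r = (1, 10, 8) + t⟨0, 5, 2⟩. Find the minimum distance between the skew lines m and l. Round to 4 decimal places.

Common perpendicular direction n = (5, -4, -4) × (0, 5, 2) = (12, -10, 25).
With w = (1, 10, 8) − (-4, 4, 9) = (5, 6, -1), w · n = -25.
Distance = |w · n| / |n| = |-25| / √869 ≈ 0.8481.

0.8481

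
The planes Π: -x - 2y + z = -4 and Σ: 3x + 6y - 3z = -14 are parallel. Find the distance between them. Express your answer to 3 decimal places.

Rescale Σ by 1/(-3): -x - 2y + z = 14/3. Then distance = |-4 − (14/3)| / √6 ≈ 3.538.

3.538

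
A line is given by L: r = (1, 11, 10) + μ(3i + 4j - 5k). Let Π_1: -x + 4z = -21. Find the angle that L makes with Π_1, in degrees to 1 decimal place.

sin θ = |n·v| / (|n||v|) = |-23| / (√17 · √50) = 0.78889.
θ ≈ 52.1°.

52.1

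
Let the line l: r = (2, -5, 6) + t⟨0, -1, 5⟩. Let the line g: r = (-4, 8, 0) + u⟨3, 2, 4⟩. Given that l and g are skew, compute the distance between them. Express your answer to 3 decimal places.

Common perpendicular direction n = (0, -1, 5) × (3, 2, 4) = (-14, 15, 3).
With w = (-4, 8, 0) − (2, -5, 6) = (-6, 13, -6), w · n = 261.
Distance = |w · n| / |n| = |261| / √430 ≈ 12.587.

12.587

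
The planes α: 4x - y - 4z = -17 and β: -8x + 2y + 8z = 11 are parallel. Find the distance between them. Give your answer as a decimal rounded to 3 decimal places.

2.002

Rescale β by 1/(-2): 4x - y - 4z = -11/2. Then distance = |-17 − (-11/2)| / √33 ≈ 2.002.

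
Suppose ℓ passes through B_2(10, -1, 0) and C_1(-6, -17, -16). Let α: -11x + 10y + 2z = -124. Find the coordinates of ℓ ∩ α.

A direction vector for ℓ is C_1 − B_2 = (-16, -16, -16).
Substitute r = (10, -1, 0) + t(-16, -16, -16) into the plane: -120 + (-16)t = -124, so t = 1/4.
Intersection: (10, -1, 0) + (1/4)·(-16, -16, -16) = (6, -5, -4).

(6, -5, -4)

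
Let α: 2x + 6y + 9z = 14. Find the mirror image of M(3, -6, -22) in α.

λ = (n·M − d)/|n|² = (-228 − 14)/121 = -2.
Reflection = M − 2λn = (3, -6, -22) − (-4)·(2, 6, 9) = (11, 18, 14).

(11, 18, 14)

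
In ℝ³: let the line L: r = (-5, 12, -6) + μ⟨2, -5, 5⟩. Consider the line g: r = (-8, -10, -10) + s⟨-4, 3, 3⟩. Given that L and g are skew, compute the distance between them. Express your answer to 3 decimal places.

17.057

Common perpendicular direction n = (2, -5, 5) × (-4, 3, 3) = (-30, -26, -14).
With w = (-8, -10, -10) − (-5, 12, -6) = (-3, -22, -4), w · n = 718.
Distance = |w · n| / |n| = |718| / √1772 ≈ 17.057.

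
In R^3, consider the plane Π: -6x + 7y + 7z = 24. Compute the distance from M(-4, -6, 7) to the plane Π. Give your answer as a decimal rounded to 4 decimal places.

n·M − d = (-6)·(-4) + (7)·(-6) + (7)·(7) − 24 = 7; |n| = √134.
Distance = |7| / √134 = 7/√134 ≈ 0.6047.

0.6047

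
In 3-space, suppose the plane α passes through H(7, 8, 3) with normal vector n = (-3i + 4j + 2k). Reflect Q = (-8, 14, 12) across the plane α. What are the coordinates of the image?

(10, -10, 0)

α: n·r = n·H gives -3x + 4y + 2z = 17.
λ = (n·Q − d)/|n|² = (104 − 17)/29 = 3.
Reflection = Q − 2λn = (-8, 14, 12) − 6·(-3, 4, 2) = (10, -10, 0).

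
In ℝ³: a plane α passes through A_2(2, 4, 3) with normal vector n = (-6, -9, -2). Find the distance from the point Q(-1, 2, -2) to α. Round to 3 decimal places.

α: n·r = n·A_2 gives -6x - 9y - 2z = -54.
n·Q − d = (-6)·(-1) + (-9)·(2) + (-2)·(-2) − (-54) = 46; |n| = √121.
Distance = |46| / √121 = 46/√121 ≈ 4.182.

4.182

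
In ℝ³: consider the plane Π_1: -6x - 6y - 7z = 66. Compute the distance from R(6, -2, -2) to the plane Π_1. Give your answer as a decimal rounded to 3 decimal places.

n·R − d = (-6)·(6) + (-6)·(-2) + (-7)·(-2) − 66 = -76; |n| = √121.
Distance = |-76| / √121 = 76/√121 ≈ 6.909.

6.909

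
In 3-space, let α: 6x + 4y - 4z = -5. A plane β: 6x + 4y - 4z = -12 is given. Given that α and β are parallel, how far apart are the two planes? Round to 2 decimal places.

Same normal n = (6, 4, -4) with |n| = √68; distance = |-5 − (-12)| / |n| = 7/√68 ≈ 0.85.

0.85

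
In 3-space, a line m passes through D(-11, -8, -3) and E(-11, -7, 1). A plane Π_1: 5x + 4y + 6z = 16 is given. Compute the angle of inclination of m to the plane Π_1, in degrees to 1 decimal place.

50.7

A direction vector for m is E − D = (0, 1, 4).
sin θ = |n·v| / (|n||v|) = |28| / (√77 · √17) = 0.77391.
θ ≈ 50.7°.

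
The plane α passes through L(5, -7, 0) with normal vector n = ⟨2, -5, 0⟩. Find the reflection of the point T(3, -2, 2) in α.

α: n·r = n·L gives 2x - 5y = 45.
λ = (n·T − d)/|n|² = (16 − 45)/29 = -1.
Reflection = T − 2λn = (3, -2, 2) − (-2)·(2, -5, 0) = (7, -12, 2).

(7, -12, 2)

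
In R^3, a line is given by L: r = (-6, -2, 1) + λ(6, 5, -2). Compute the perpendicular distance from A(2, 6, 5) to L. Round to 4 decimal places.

Taking (-6, -2, 1) on L with direction v = (6, 5, -2): w = A − (-6, -2, 1) = (8, 8, 4), and w × v = (-36, 40, -8).
Distance = |w × v| / |v| = √2960 / √65 ≈ 6.7482.

6.7482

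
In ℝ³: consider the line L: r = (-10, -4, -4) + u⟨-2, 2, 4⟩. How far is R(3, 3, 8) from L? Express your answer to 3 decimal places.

Taking (-10, -4, -4) on L with direction v = (-2, 2, 4): w = R − (-10, -4, -4) = (13, 7, 12), and w × v = (4, -76, 40).
Distance = |w × v| / |v| = √7392 / √24 ≈ 17.550.

17.550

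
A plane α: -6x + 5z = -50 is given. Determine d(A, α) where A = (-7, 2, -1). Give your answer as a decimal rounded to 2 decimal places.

11.14

n·A − d = (-6)·(-7) + (0)·(2) + (5)·(-1) − (-50) = 87; |n| = √61.
Distance = |87| / √61 = 87/√61 ≈ 11.14.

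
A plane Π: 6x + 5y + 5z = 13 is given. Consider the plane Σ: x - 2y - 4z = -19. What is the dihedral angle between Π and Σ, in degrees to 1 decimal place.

55.6

cos θ = |n₁·n₂| / (|n₁||n₂|) = |-24| / (√86 · √21).
θ = arccos(0.56474) ≈ 55.6°.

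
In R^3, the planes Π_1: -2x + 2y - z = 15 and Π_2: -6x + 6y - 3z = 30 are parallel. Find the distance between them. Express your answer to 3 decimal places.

Rescale Π_2 by 1/3: -2x + 2y - z = 10. Then distance = |15 − 10| / √9 ≈ 1.667.

1.667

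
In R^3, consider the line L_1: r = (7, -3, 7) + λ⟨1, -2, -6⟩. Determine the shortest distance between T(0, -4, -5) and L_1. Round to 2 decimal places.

9.19

Taking (7, -3, 7) on L_1 with direction v = (1, -2, -6): w = T − (7, -3, 7) = (-7, -1, -12), and w × v = (-18, -54, 15).
Distance = |w × v| / |v| = √3465 / √41 ≈ 9.19.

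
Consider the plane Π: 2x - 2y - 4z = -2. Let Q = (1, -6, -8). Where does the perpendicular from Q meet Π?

Foot = Q − λn with λ = (n·Q − d)/|n|² = (46 − (-2))/24 = 2.
Foot = (1, -6, -8) − 2·(2, -2, -4) = (-3, -2, 0).

(-3, -2, 0)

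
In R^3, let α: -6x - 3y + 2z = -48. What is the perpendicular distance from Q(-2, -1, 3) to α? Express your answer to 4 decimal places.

n·Q − d = (-6)·(-2) + (-3)·(-1) + (2)·(3) − (-48) = 69; |n| = √49.
Distance = |69| / √49 = 69/√49 ≈ 9.8571.

9.8571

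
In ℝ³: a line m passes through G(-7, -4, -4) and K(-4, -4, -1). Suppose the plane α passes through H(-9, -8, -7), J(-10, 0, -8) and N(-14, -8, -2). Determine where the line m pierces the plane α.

A direction vector for m is K − G = (3, 0, 3).
HJ = (-1, 8, -1), HN = (-5, 0, 5); a normal to α is HJ × HN = (40, 10, 40).
Using H: α has equation 40x + 10y + 40z = -720.
Substitute r = (-7, -4, -4) + t(3, 0, 3) into the plane: -480 + 240t = -720, so t = -1.
Intersection: (-7, -4, -4) + (-1)·(3, 0, 3) = (-10, -4, -7).

(-10, -4, -7)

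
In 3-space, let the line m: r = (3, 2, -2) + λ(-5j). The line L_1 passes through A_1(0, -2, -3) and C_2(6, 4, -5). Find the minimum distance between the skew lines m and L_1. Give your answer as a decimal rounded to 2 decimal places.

A direction vector for L_1 is C_2 − A_1 = (6, 6, -2).
Common perpendicular direction n = (0, -5, 0) × (6, 6, -2) = (10, 0, 30).
With w = (0, -2, -3) − (3, 2, -2) = (-3, -4, -1), w · n = -60.
Distance = |w · n| / |n| = |-60| / √1000 ≈ 1.90.

1.90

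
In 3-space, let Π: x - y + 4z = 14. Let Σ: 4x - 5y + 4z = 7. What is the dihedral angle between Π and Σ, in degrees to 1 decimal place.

cos θ = |n₁·n₂| / (|n₁||n₂|) = |25| / (√18 · √57).
θ = arccos(0.78049) ≈ 38.7°.

38.7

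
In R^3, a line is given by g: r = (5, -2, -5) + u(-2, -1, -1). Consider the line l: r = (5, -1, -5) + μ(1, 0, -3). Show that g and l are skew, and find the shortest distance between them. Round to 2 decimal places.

0.91

Common perpendicular direction n = (-2, -1, -1) × (1, 0, -3) = (3, -7, 1).
With w = (5, -1, -5) − (5, -2, -5) = (0, 1, 0), w · n = -7.
Since n ≠ 0 the lines are not parallel, and w · n = -7 ≠ 0 so they do not intersect; hence they are skew.
Distance = |w · n| / |n| = |-7| / √59 ≈ 0.91.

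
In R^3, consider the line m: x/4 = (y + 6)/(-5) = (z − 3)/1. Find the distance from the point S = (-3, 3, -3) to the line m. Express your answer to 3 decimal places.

5.612

m has direction (4, -5, 1) through (0, -6, 3).
Taking (0, -6, 3) on m with direction v = (4, -5, 1): w = S − (0, -6, 3) = (-3, 9, -6), and w × v = (-21, -21, -21).
Distance = |w × v| / |v| = √1323 / √42 ≈ 5.612.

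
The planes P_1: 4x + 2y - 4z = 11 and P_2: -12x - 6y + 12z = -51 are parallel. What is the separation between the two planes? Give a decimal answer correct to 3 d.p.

Rescale P_2 by 1/(-3): 4x + 2y - 4z = 17. Then distance = |11 − 17| / √36 ≈ 1.000.

1.000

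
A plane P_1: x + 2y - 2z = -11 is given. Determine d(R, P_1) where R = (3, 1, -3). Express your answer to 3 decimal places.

n·R − d = (1)·(3) + (2)·(1) + (-2)·(-3) − (-11) = 22; |n| = √9.
Distance = |22| / √9 = 22/√9 ≈ 7.333.

7.333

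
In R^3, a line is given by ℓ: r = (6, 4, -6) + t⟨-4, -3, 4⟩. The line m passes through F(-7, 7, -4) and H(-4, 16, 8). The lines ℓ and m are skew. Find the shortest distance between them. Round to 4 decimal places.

10.8884

A direction vector for m is H − F = (3, 9, 12).
Common perpendicular direction n = (-4, -3, 4) × (3, 9, 12) = (-72, 60, -27).
With w = (-7, 7, -4) − (6, 4, -6) = (-13, 3, 2), w · n = 1062.
Distance = |w · n| / |n| = |1062| / √9513 ≈ 10.8884.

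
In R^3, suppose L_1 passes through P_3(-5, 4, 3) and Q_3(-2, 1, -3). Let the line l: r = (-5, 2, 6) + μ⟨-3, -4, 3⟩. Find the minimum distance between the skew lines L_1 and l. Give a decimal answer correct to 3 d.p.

2.018

A direction vector for L_1 is Q_3 − P_3 = (3, -3, -6).
Common perpendicular direction n = (3, -3, -6) × (-3, -4, 3) = (-33, 9, -21).
With w = (-5, 2, 6) − (-5, 4, 3) = (0, -2, 3), w · n = -81.
Distance = |w · n| / |n| = |-81| / √1611 ≈ 2.018.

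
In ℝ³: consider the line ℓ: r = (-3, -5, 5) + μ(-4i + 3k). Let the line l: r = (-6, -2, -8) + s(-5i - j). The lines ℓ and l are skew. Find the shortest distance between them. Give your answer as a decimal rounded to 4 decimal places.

Common perpendicular direction n = (-4, 0, 3) × (-5, -1, 0) = (3, -15, 4).
With w = (-6, -2, -8) − (-3, -5, 5) = (-3, 3, -13), w · n = -106.
Distance = |w · n| / |n| = |-106| / √250 ≈ 6.7040.

6.7040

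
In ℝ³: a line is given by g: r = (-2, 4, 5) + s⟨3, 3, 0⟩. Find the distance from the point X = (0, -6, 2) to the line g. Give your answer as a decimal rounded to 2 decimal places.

Taking (-2, 4, 5) on g with direction v = (3, 3, 0): w = X − (-2, 4, 5) = (2, -10, -3), and w × v = (9, -9, 36).
Distance = |w × v| / |v| = √1458 / √18 ≈ 9.00.

9.00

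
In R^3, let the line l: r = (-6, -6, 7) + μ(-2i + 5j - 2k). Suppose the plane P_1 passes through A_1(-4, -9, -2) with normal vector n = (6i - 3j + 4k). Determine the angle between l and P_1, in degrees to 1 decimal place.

51.3

P_1: n·r = n·A_1 gives 6x - 3y + 4z = -5.
sin θ = |n·v| / (|n||v|) = |-35| / (√61 · √33) = 0.78009.
θ ≈ 51.3°.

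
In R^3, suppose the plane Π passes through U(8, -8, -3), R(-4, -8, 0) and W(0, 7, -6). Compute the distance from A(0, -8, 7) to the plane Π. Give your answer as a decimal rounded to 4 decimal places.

7.3846

UR = (-12, 0, 3), UW = (-8, 15, -3); a normal to Π is UR × UW = (-45, -60, -180).
Using U: Π has equation -45x - 60y - 180z = 660.
n·A − d = (-45)·(0) + (-60)·(-8) + (-180)·(7) − 660 = -1440; |n| = √38025.
Distance = |-1440| / √38025 = 1440/√38025 ≈ 7.3846.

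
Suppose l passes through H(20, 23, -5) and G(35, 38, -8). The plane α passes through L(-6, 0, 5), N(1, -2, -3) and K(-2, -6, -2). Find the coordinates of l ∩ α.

A direction vector for l is G − H = (15, 15, -3).
LN = (7, -2, -8), LK = (4, -6, -7); a normal to α is LN × LK = (-34, 17, -34).
Using L: α has equation -34x + 17y - 34z = 34.
Substitute r = (20, 23, -5) + t(15, 15, -3) into the plane: -119 + (-153)t = 34, so t = -1.
Intersection: (20, 23, -5) + (-1)·(15, 15, -3) = (5, 8, -2).

(5, 8, -2)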